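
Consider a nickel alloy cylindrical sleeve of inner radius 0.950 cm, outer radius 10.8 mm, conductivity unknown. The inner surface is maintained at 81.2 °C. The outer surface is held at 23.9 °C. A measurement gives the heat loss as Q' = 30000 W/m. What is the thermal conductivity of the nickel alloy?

ΣR = ΔT/Q' = |81.2 − 23.9|/30000 = 0.001910 m·K/W
ln(r₂/r₁)/(2πk) = 0.001910 ⇒ k = 0.1283/(2π·0.001910) = 10.7 W/m·K

k = 10.7 W/m·K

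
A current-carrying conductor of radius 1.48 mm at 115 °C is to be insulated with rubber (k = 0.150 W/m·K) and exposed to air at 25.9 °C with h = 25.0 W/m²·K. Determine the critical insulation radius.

For a cylinder, r_cr = k_ins/h = 0.150/25.0 = 0.00600 m = 0.600 cm

r_cr = 0.600 cm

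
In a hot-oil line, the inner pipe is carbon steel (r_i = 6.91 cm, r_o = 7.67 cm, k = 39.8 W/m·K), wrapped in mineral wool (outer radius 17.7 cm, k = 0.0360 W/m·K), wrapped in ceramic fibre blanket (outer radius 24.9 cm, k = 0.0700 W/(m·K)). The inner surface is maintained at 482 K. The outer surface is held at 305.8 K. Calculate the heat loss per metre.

Resistance network (inner→outer):
  R'_carbon steel = ln(0.0767/0.0691)/(2πk) = 0.1043/(2π·39.8) = 4.173×10^-4 m·K/W
  R'_mineral wool = ln(0.177/0.0767)/(2πk) = 0.8362/(2π·0.0360) = 3.697 m·K/W
  R'_ceramic fibre blanket = ln(0.249/0.177)/(2πk) = 0.3413/(2π·0.0700) = 0.7760 m·K/W
ΣR = 4.173×10^-4 + 3.697 + 0.7760 = 4.473 m·K/W
Q' = ΔT/ΣR = (482 K − 305.8 K)/4.473 = 39.4 W/m

Q' = 39.4 W/m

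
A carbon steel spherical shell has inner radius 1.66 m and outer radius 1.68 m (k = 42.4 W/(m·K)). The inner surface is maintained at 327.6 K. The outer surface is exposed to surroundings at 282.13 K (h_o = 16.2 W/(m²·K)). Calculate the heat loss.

Treat each layer as a resistance in series:
  R_carbon steel = (1/1.66 − 1/1.68)/(4πk) = 0.007172/(4π·42.4) = 1.346×10^-5 K/W
  R_conv,out = 1/(4πr²h) = 1/(4π·1.68²·16.2) = 0.001740 K/W
ΣR = 1.346×10^-5 + 0.001740 = 0.001753 K/W
Q = ΔT/ΣR = (327.6 K − 282.13 K)/0.001753 = 25900 W

Q = 25900 W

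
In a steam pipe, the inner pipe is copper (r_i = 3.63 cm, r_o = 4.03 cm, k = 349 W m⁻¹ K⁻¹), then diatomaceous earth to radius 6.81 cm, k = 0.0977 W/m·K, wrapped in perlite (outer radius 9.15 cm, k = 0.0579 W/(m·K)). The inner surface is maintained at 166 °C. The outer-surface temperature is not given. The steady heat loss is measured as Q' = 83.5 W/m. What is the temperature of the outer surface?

T_out = 26.8 °C

Sum the resistances:
  R'_copper = ln(0.0403/0.0363)/(2πk) = 0.1045/(2π·349) = 4.767×10^-5 m·K/W
  R'_diatomaceous earth = ln(0.0681/0.0403)/(2πk) = 0.5246/(2π·0.0977) = 0.8546 m·K/W
  R'_perlite = ln(0.0915/0.0681)/(2πk) = 0.2954/(2π·0.0579) = 0.8119 m·K/W
ΣR = 1.667 m·K/W
ΔT = Q'·ΣR = 83.5 × 1.667 = 139.2 K
Heat flows outward, so T_out = T_in − ΔT = 166 − 139.2 = 26.8 °C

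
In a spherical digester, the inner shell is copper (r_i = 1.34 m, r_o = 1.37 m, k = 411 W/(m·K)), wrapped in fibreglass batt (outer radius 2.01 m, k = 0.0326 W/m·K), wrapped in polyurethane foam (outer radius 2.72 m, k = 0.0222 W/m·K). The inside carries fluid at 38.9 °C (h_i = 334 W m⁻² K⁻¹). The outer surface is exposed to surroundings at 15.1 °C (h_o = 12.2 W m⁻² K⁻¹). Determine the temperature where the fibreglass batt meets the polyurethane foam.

T = 25.8 °C

Resistance network (inner→outer):
  R_conv,in = 1/(4πr²h) = 1/(4π·1.34²·334) = 1.327×10^-4 K/W
  R_copper = (1/1.34 − 1/1.37)/(4πk) = 0.01634/(4π·411) = 3.164×10^-6 K/W
  R_fibreglass batt = (1/1.37 − 1/2.01)/(4πk) = 0.2324/(4π·0.0326) = 0.5673 K/W
  R_polyurethane foam = (1/2.01 − 1/2.72)/(4πk) = 0.1299/(4π·0.0222) = 0.4655 K/W
  R_conv,out = 1/(4πr²h) = 1/(4π·2.72²·12.2) = 8.816×10^-4 K/W
ΣR = 1.327×10^-4 + 3.164×10^-6 + 0.5673 + 0.4655 + 8.816×10^-4 = 1.034 K/W
Q = ΔT/ΣR = (38.9 °C − 15.1 °C)/1.034 = 23.02 W
From the inner boundary to the fibreglass batt/polyurethane foam interface, ΣR_partial = 0.5674 K/W.
T_interface = T_in − Q·ΣR_partial = 38.9 °C − (23.02)(0.5674) = 25.8 °C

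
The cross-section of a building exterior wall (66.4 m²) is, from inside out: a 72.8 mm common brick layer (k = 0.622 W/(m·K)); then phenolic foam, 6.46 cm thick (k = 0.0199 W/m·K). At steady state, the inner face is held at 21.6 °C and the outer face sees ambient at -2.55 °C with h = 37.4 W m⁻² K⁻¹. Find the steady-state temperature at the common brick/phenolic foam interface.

T = 20.8 °C

Treat each layer as a resistance in series:
  R_common brick = L/(kA) = 0.0728/(0.622·66.4) = 0.001763 K/W
  R_phenolic foam = L/(kA) = 0.0646/(0.0199·66.4) = 0.04889 K/W
  R_conv,out = 1/(hA) = 1/(37.4·66.4) = 4.027×10^-4 K/W
ΣR = 0.001763 + 0.04889 + 4.027×10^-4 = 0.05106 K/W
Q = ΔT/ΣR = (21.6 °C − -2.55 °C)/0.05106 = 473.0 W
From the inner boundary to the common brick/phenolic foam interface, ΣR_partial = 0.001763 K/W.
T_interface = T_in − Q·ΣR_partial = 21.6 °C − (473.0)(0.001763) = 20.8 °C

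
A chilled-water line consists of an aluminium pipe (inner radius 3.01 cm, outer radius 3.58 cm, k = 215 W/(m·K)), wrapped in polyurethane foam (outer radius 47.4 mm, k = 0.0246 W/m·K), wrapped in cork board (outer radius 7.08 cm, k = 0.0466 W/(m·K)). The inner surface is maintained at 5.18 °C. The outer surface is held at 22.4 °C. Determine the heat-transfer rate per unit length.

Treat each layer as a resistance in series:
  R'_aluminium = ln(0.0358/0.0301)/(2πk) = 0.1734/(2π·215) = 1.284×10^-4 m·K/W
  R'_polyurethane foam = ln(0.0474/0.0358)/(2πk) = 0.2807/(2π·0.0246) = 1.816 m·K/W
  R'_cork board = ln(0.0708/0.0474)/(2πk) = 0.4012/(2π·0.0466) = 1.370 m·K/W
ΣR = 1.284×10^-4 + 1.816 + 1.370 = 3.186 m·K/W
Q' = ΔT/ΣR = (5.18 °C − 22.4 °C)/3.186 = -5.40 W/m
(Negative Q' ⇒ heat flows inward; heat gain = 5.40 W/m.)

Q' = 5.40 W/m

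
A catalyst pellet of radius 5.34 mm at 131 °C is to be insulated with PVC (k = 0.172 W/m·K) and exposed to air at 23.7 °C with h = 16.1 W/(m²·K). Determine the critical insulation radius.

r_cr = 2.14 cm

For a sphere, r_cr = 2k_ins/h = 2·0.172/16.1 = 0.0214 m = 2.14 cm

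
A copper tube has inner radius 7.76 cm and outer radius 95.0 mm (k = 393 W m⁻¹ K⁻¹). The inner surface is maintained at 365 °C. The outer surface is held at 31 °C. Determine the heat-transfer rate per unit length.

Q' = 4080 kW/m

Q' = 2πk·ΔT/ln(r₂/r₁) = 2π × 393 × 334 / ln(0.0950/0.0776) = 4.08×10^6 W/m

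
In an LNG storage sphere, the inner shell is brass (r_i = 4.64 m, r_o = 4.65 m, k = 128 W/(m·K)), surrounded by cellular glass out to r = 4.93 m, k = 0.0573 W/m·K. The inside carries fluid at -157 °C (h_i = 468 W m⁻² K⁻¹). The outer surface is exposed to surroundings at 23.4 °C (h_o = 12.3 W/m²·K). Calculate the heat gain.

Q = 10.5 kW

Resistance network (inner→outer):
  R_conv,in = 1/(4πr²h) = 1/(4π·4.64²·468) = 7.898×10^-6 K/W
  R_brass = (1/4.64 − 1/4.65)/(4πk) = 4.635×10^-4/(4π·128) = 2.881×10^-7 K/W
  R_cellular glass = (1/4.65 − 1/4.93)/(4πk) = 0.01221/(4π·0.0573) = 0.01696 K/W
  R_conv,out = 1/(4πr²h) = 1/(4π·4.93²·12.3) = 2.662×10^-4 K/W
ΣR = 7.898×10^-6 + 2.881×10^-7 + 0.01696 + 2.662×10^-4 = 0.01723 K/W
Q = ΔT/ΣR = (-157 °C − 23.4 °C)/0.01723 = -10500 W
(Negative Q ⇒ heat flows inward; heat gain = 10500 W.)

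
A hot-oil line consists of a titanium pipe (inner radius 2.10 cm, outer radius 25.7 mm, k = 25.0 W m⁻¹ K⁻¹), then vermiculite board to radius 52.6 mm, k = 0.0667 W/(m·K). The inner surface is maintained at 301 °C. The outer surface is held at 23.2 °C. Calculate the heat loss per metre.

Q' = 162 W/m

Treat each layer as a resistance in series:
  R'_titanium = ln(0.0257/0.0210)/(2πk) = 0.2020/(2π·25.0) = 0.001286 m·K/W
  R'_vermiculite board = ln(0.0526/0.0257)/(2πk) = 0.7162/(2π·0.0667) = 1.709 m·K/W
ΣR = 0.001286 + 1.709 = 1.710 m·K/W
Q' = ΔT/ΣR = (301 °C − 23.2 °C)/1.710 = 162 W/m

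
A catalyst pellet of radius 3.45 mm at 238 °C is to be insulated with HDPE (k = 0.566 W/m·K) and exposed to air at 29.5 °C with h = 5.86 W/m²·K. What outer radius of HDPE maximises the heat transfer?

For a sphere, r_cr = 2k_ins/h = 2·0.566/5.86 = 0.193 m = 19.3 cm

r_cr = 19.3 cm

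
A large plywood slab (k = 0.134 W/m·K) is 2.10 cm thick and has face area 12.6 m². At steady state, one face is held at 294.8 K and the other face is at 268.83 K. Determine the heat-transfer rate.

Q = kA·ΔT/L = 0.134 × 12.6 × |294.8 K − 268.83 K| / 0.0210 = 2090 W

Q = 2090 W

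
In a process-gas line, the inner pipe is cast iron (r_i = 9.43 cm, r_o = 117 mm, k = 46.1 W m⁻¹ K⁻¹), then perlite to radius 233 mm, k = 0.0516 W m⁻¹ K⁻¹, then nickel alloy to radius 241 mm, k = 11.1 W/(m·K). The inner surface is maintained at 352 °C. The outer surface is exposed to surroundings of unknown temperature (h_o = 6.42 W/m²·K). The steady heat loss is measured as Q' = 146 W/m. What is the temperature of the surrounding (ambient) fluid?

T_out = 26.6 °C

Series resistances:
  R'_cast iron = ln(0.117/0.0943)/(2πk) = 0.2157/(2π·46.1) = 7.447×10^-4 m·K/W
  R'_perlite = ln(0.233/0.117)/(2πk) = 0.6889/(2π·0.0516) = 2.125 m·K/W
  R'_nickel alloy = ln(0.241/0.233)/(2πk) = 0.03376/(2π·11.1) = 4.840×10^-4 m·K/W
  R'_conv,out = 1/(2πr h) = 1/(2π·0.241·6.42) = 0.1029 m·K/W
ΣR = 2.229 m·K/W
ΔT = Q'·ΣR = 146 × 2.229 = 325.4 K
Heat flows outward, so T_out = T_in − ΔT = 352 − 325.4 = 26.6 °C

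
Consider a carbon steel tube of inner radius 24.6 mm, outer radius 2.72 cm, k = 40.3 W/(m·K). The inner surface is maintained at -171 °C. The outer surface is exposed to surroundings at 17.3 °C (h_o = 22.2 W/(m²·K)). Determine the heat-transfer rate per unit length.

Series thermal resistances, inner to outer:
  R'_carbon steel = ln(0.0272/0.0246)/(2πk) = 0.1005/(2π·40.3) = 3.968×10^-4 m·K/W
  R'_conv,out = 1/(2πr h) = 1/(2π·0.0272·22.2) = 0.2636 m·K/W
ΣR = 3.968×10^-4 + 0.2636 = 0.2640 m·K/W
Q' = ΔT/ΣR = (-171 °C − 17.3 °C)/0.2640 = -713 W/m
(Negative Q' ⇒ heat flows inward; heat gain = 713 W/m.)

Q' = 713 W/m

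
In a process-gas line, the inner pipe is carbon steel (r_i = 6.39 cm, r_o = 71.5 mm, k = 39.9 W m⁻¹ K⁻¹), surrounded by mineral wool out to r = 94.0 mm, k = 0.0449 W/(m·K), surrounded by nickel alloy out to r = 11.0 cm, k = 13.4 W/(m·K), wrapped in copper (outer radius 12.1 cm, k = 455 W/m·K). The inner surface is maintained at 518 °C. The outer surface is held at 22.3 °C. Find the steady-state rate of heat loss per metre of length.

Treat each layer as a resistance in series:
  R'_carbon steel = ln(0.0715/0.0639)/(2πk) = 0.1124/(2π·39.9) = 4.483×10^-4 m·K/W
  R'_mineral wool = ln(0.0940/0.0715)/(2πk) = 0.2736/(2π·0.0449) = 0.9698 m·K/W
  R'_nickel alloy = ln(0.110/0.0940)/(2πk) = 0.1572/(2π·13.4) = 0.001867 m·K/W
  R'_copper = ln(0.121/0.110)/(2πk) = 0.09531/(2π·455) = 3.334×10^-5 m·K/W
ΣR = 4.483×10^-4 + 0.9698 + 0.001867 + 3.334×10^-5 = 0.9721 m·K/W
Q' = ΔT/ΣR = (518 °C − 22.3 °C)/0.9721 = 510 W/m

Q' = 510 W/m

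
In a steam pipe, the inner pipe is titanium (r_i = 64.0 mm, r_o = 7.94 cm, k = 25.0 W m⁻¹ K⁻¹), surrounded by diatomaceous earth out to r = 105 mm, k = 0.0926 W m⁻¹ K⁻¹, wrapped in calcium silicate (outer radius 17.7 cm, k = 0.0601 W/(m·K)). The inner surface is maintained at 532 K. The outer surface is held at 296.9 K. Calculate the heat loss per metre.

Resistance network (inner→outer):
  R'_titanium = ln(0.0794/0.0640)/(2πk) = 0.2156/(2π·25.0) = 0.001373 m·K/W
  R'_diatomaceous earth = ln(0.105/0.0794)/(2πk) = 0.2795/(2π·0.0926) = 0.4803 m·K/W
  R'_calcium silicate = ln(0.177/0.105)/(2πk) = 0.5222/(2π·0.0601) = 1.383 m·K/W
ΣR = 0.001373 + 0.4803 + 1.383 = 1.865 m·K/W
Q' = ΔT/ΣR = (532 K − 296.9 K)/1.865 = 126 W/m

Q' = 126 W/m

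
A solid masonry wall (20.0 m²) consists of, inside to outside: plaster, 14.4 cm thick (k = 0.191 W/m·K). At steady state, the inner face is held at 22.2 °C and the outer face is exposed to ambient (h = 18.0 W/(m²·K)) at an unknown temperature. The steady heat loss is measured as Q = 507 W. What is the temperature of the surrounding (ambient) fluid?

Series resistances:
  R_plaster = L/(kA) = 0.144/(0.191·20.0) = 0.03770 K/W
  R_conv,out = 1/(hA) = 1/(18.0·20.0) = 0.002778 K/W
ΣR = 0.04047 K/W
ΔT = Q·ΣR = 507 × 0.04047 = 20.52 K
Heat flows outward, so T_out = T_in − ΔT = 22.2 − 20.52 = 1.68 °C

T_out = 1.68 °C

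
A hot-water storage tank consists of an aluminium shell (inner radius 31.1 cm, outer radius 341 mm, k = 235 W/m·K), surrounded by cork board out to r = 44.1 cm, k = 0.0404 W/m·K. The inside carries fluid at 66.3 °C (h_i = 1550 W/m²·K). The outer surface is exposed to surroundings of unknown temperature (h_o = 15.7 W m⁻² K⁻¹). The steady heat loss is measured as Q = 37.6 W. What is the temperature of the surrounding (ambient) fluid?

T_out = 16.0 °C

Series resistances:
  R_conv,in = 1/(4πr²h) = 1/(4π·0.311²·1550) = 5.308×10^-4 K/W
  R_aluminium = (1/0.311 − 1/0.341)/(4πk) = 0.2829/(4π·235) = 9.579×10^-5 K/W
  R_cork board = (1/0.341 − 1/0.441)/(4πk) = 0.6650/(4π·0.0404) = 1.310 K/W
  R_conv,out = 1/(4πr²h) = 1/(4π·0.441²·15.7) = 0.02606 K/W
ΣR = 1.337 K/W
ΔT = Q·ΣR = 37.6 × 1.337 = 50.27 K
Heat flows outward, so T_out = T_in − ΔT = 66.3 − 50.27 = 16.0 °C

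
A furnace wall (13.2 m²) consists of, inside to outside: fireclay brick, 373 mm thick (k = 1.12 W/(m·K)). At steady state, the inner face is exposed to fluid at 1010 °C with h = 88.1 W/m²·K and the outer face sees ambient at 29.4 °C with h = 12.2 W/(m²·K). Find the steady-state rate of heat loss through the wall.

Q = 30400 W

Resistance network (inner→outer):
  R_conv,in = 1/(hA) = 1/(88.1·13.2) = 8.599×10^-4 K/W
  R_fireclay brick = L/(kA) = 0.373/(1.12·13.2) = 0.02523 K/W
  R_conv,out = 1/(hA) = 1/(12.2·13.2) = 0.006210 K/W
ΣR = 8.599×10^-4 + 0.02523 + 0.006210 = 0.03230 K/W
Q = ΔT/ΣR = (1010 °C − 29.4 °C)/0.03230 = 30400 W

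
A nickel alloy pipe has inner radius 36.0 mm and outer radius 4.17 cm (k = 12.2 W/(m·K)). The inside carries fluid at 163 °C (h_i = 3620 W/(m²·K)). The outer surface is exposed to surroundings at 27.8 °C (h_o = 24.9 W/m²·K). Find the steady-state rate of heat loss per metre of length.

Q' = 864 W/m

Series thermal resistances, inner to outer:
  R'_conv,in = 1/(2πr h) = 1/(2π·0.0360·3620) = 0.001221 m·K/W
  R'_nickel alloy = ln(0.0417/0.0360)/(2πk) = 0.1470/(2π·12.2) = 0.001917 m·K/W
  R'_conv,out = 1/(2πr h) = 1/(2π·0.0417·24.9) = 0.1533 m·K/W
ΣR = 0.001221 + 0.001917 + 0.1533 = 0.1564 m·K/W
Q' = ΔT/ΣR = (163 °C − 27.8 °C)/0.1564 = 864 W/m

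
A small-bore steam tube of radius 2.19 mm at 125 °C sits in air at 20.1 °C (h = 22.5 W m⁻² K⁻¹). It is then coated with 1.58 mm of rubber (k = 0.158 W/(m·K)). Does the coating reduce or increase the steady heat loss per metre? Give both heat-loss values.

Critical radius for a cylinder: r_cr = k/h = 0.00702 m = 0.702 cm.
Outer radius after coating: r₂ = 0.00219 + 0.00158 = 0.00377 m.
Since r₁ < r_cr and r₂ ≤ r_cr, the coating moves toward the maximum at r_cr — heat loss rises.
Bare: R = 1/(2πr₁h) = 3.230 m·K/W; Q = 104.9/3.230 = 32.5 W/m.
Coated: R = R_cond + R_conv = 2.423 m·K/W; Q = 104.9/2.423 = 43.3 W/m.

increases: 32.5 → 43.3 W/m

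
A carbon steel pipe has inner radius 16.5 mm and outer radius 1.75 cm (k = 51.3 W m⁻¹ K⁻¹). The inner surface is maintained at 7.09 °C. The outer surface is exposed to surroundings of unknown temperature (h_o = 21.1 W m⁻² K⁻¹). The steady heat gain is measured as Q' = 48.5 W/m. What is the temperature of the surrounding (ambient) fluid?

Sum the resistances:
  R'_carbon steel = ln(0.0175/0.0165)/(2πk) = 0.05884/(2π·51.3) = 1.825×10^-4 m·K/W
  R'_conv,out = 1/(2πr h) = 1/(2π·0.0175·21.1) = 0.4310 m·K/W
ΣR = 0.4312 m·K/W
ΔT = Q'·ΣR = 48.5 × 0.4312 = 20.91 K
Heat flows inward, so T_out = T_in + ΔT = 7.09 + 20.91 = 28.0 °C

T_out = 28.0 °C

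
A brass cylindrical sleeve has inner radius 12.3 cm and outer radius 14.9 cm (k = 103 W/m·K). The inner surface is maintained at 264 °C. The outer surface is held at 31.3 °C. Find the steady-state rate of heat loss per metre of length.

Q' = 2πk·ΔT/ln(r₂/r₁) = 2π × 103 × 232.7 / ln(0.149/0.123) = 7.85×10^5 W/m

Q' = 785 kW/m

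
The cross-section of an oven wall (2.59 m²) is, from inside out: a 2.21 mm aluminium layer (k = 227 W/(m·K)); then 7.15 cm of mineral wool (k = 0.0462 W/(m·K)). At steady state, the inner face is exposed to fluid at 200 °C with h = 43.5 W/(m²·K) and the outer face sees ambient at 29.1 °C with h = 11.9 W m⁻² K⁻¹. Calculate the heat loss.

Q = 268 W

Resistance network (inner→outer):
  R_conv,in = 1/(hA) = 1/(43.5·2.59) = 0.008876 K/W
  R_aluminium = L/(kA) = 0.00221/(227·2.59) = 3.759×10^-6 K/W
  R_mineral wool = L/(kA) = 0.0715/(0.0462·2.59) = 0.5975 K/W
  R_conv,out = 1/(hA) = 1/(11.9·2.59) = 0.03245 K/W
ΣR = 0.008876 + 3.759×10^-6 + 0.5975 + 0.03245 = 0.6388 K/W
Q = ΔT/ΣR = (200 °C − 29.1 °C)/0.6388 = 268 W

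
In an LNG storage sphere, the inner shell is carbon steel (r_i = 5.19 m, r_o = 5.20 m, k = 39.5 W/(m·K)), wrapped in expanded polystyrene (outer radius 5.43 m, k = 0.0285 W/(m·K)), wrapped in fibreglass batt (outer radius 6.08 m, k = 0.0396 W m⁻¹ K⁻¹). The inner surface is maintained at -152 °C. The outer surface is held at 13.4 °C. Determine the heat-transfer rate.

Series thermal resistances, inner to outer:
  R_carbon steel = (1/5.19 − 1/5.20)/(4πk) = 3.705×10^-4/(4π·39.5) = 7.465×10^-7 K/W
  R_expanded polystyrene = (1/5.20 − 1/5.43)/(4πk) = 0.008146/(4π·0.0285) = 0.02274 K/W
  R_fibreglass batt = (1/5.43 − 1/6.08)/(4πk) = 0.01969/(4π·0.0396) = 0.03956 K/W
ΣR = 7.465×10^-7 + 0.02274 + 0.03956 = 0.06230 K/W
Q = ΔT/ΣR = (-152 °C − 13.4 °C)/0.06230 = -2650 W
(Negative Q ⇒ heat flows inward; heat gain = 2650 W.)

Q = 2650 W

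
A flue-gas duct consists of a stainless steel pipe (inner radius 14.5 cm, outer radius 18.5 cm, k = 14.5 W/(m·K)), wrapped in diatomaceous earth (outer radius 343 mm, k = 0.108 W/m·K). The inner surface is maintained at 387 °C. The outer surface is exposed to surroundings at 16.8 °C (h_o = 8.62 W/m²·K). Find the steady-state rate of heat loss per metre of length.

Resistance network (inner→outer):
  R'_stainless steel = ln(0.185/0.145)/(2πk) = 0.2436/(2π·14.5) = 0.002674 m·K/W
  R'_diatomaceous earth = ln(0.343/0.185)/(2πk) = 0.6174/(2π·0.108) = 0.9098 m·K/W
  R'_conv,out = 1/(2πr h) = 1/(2π·0.343·8.62) = 0.05383 m·K/W
ΣR = 0.002674 + 0.9098 + 0.05383 = 0.9663 m·K/W
Q' = ΔT/ΣR = (387 °C − 16.8 °C)/0.9663 = 383 W/m

Q' = 383 W/m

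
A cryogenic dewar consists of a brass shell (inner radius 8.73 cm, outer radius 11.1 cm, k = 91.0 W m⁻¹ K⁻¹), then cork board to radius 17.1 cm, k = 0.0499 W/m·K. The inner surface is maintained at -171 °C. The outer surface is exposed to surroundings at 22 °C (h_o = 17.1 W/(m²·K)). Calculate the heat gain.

Resistance network (inner→outer):
  R_brass = (1/0.0873 − 1/0.111)/(4πk) = 2.446/(4π·91.0) = 0.002139 K/W
  R_cork board = (1/0.111 − 1/0.171)/(4πk) = 3.161/(4π·0.0499) = 5.041 K/W
  R_conv,out = 1/(4πr²h) = 1/(4π·0.171²·17.1) = 0.1591 K/W
ΣR = 0.002139 + 5.041 + 0.1591 = 5.202 K/W
Q = ΔT/ΣR = (-171 °C − 22 °C)/5.202 = -37.1 W
(Negative Q ⇒ heat flows inward; heat gain = 37.1 W.)

Q = 37.1 W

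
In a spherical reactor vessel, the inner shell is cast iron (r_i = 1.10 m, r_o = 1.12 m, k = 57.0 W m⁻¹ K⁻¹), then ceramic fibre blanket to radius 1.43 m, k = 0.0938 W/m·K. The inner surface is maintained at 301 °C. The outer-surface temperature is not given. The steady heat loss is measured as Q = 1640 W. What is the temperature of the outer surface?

T_out = 31.7 °C

Sum the resistances:
  R_cast iron = (1/1.10 − 1/1.12)/(4πk) = 0.01623/(4π·57.0) = 2.266×10^-5 K/W
  R_ceramic fibre blanket = (1/1.12 − 1/1.43)/(4πk) = 0.1936/(4π·0.0938) = 0.1642 K/W
ΣR = 0.1642 K/W
ΔT = Q·ΣR = 1640 × 0.1642 = 269.3 K
Heat flows outward, so T_out = T_in − ΔT = 301 − 269.3 = 31.7 °C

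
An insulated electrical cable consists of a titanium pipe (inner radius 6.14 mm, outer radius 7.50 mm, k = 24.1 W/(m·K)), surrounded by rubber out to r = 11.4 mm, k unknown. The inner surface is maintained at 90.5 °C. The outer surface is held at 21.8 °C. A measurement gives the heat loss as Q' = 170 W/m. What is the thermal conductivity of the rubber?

k = 0.165 W/m·K

ΣR = ΔT/Q' = |90.5 − 21.8|/170 = 0.4041 m·K/W
Known resistances:
  R'_titanium = ln(0.00750/0.00614)/(2πk) = 0.2001/(2π·24.1) = 0.001321 m·K/W
R_rubber = ΣR − ΣR_known = 0.4041 − 0.001321 = 0.4028 m·K/W
ln(r₂/r₁)/(2πk) = 0.4028 ⇒ k = 0.4187/(2π·0.4028) = 0.165 W/m·K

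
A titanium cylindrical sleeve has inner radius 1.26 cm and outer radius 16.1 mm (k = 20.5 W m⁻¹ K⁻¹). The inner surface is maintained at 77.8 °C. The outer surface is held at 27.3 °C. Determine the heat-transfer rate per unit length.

Q' = 26500 W/m

Q' = 2πk·ΔT/ln(r₂/r₁) = 2π × 20.5 × 50.5 / ln(0.0161/0.0126) = 26500 W/m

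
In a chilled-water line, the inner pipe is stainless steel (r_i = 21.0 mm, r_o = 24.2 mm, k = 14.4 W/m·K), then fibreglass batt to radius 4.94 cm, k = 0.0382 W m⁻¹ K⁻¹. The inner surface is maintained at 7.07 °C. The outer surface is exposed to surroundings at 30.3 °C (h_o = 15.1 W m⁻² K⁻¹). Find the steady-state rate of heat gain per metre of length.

Series thermal resistances, inner to outer:
  R'_stainless steel = ln(0.0242/0.0210)/(2πk) = 0.1418/(2π·14.4) = 0.001568 m·K/W
  R'_fibreglass batt = ln(0.0494/0.0242)/(2πk) = 0.7136/(2π·0.0382) = 2.973 m·K/W
  R'_conv,out = 1/(2πr h) = 1/(2π·0.0494·15.1) = 0.2134 m·K/W
ΣR = 0.001568 + 2.973 + 0.2134 = 3.188 m·K/W
Q' = ΔT/ΣR = (7.07 °C − 30.3 °C)/3.188 = -7.29 W/m
(Negative Q' ⇒ heat flows inward; heat gain = 7.29 W/m.)

Q' = 7.29 W/m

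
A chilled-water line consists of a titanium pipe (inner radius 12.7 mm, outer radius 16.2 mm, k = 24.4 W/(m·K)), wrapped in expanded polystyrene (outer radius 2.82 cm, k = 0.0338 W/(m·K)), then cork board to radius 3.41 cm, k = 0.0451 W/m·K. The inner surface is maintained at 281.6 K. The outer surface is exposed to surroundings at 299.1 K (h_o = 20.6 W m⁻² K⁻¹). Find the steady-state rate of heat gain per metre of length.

Treat each layer as a resistance in series:
  R'_titanium = ln(0.0162/0.0127)/(2πk) = 0.2434/(2π·24.4) = 0.001588 m·K/W
  R'_expanded polystyrene = ln(0.0282/0.0162)/(2πk) = 0.5543/(2π·0.0338) = 2.610 m·K/W
  R'_cork board = ln(0.0341/0.0282)/(2πk) = 0.1900/(2π·0.0451) = 0.6704 m·K/W
  R'_conv,out = 1/(2πr h) = 1/(2π·0.0341·20.6) = 0.2266 m·K/W
ΣR = 0.001588 + 2.610 + 0.6704 + 0.2266 = 3.509 m·K/W
Q' = ΔT/ΣR = (281.6 K − 299.1 K)/3.509 = -4.99 W/m
(Negative Q' ⇒ heat flows inward; heat gain = 4.99 W/m.)

Q' = 4.99 W/m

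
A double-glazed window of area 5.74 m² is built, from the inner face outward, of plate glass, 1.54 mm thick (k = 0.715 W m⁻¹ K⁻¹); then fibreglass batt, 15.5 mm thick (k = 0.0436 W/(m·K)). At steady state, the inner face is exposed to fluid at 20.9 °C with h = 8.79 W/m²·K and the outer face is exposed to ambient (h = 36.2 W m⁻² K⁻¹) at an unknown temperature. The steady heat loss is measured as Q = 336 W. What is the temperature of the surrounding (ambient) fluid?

Sum the resistances:
  R_conv,in = 1/(hA) = 1/(8.79·5.74) = 0.01982 K/W
  R_plate glass = L/(kA) = 0.00154/(0.715·5.74) = 3.752×10^-4 K/W
  R_fibreglass batt = L/(kA) = 0.0155/(0.0436·5.74) = 0.06193 K/W
  R_conv,out = 1/(hA) = 1/(36.2·5.74) = 0.004813 K/W
ΣR = 0.08694 K/W
ΔT = Q·ΣR = 336 × 0.08694 = 29.21 K
Heat flows outward, so T_out = T_in − ΔT = 20.9 − 29.21 = -8.31 °C

T_out = -8.31 °C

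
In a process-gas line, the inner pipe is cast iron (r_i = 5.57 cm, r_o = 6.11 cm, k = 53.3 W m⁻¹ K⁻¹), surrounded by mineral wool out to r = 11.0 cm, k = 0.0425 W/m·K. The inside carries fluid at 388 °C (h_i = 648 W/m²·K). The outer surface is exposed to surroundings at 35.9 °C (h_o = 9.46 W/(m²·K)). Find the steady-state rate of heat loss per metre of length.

Q' = 149 W/m

Series thermal resistances, inner to outer:
  R'_conv,in = 1/(2πr h) = 1/(2π·0.0557·648) = 0.004410 m·K/W
  R'_cast iron = ln(0.0611/0.0557)/(2πk) = 0.09253/(2π·53.3) = 2.763×10^-4 m·K/W
  R'_mineral wool = ln(0.110/0.0611)/(2πk) = 0.5880/(2π·0.0425) = 2.202 m·K/W
  R'_conv,out = 1/(2πr h) = 1/(2π·0.110·9.46) = 0.1529 m·K/W
ΣR = 0.004410 + 2.763×10^-4 + 2.202 + 0.1529 = 2.360 m·K/W
Q' = ΔT/ΣR = (388 °C − 35.9 °C)/2.360 = 149 W/m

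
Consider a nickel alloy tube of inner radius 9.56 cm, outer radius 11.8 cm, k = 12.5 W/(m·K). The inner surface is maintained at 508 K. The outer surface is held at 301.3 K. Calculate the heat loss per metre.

Q' = 2πk·ΔT/ln(r₂/r₁) = 2π × 12.5 × 206.7 / ln(0.118/0.0956) = 77100 W/m

Q' = 77100 W/m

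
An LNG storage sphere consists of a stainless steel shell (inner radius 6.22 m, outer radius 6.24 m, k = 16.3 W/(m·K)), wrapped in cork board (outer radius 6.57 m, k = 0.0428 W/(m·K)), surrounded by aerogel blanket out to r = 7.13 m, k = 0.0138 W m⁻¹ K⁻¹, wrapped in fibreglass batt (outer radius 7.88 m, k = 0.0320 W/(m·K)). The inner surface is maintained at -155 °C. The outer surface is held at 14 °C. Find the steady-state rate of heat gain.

Treat each layer as a resistance in series:
  R_stainless steel = (1/6.22 − 1/6.24)/(4πk) = 5.153×10^-4/(4π·16.3) = 2.516×10^-6 K/W
  R_cork board = (1/6.24 − 1/6.57)/(4πk) = 0.008049/(4π·0.0428) = 0.01497 K/W
  R_aerogel blanket = (1/6.57 − 1/7.13)/(4πk) = 0.01195/(4π·0.0138) = 0.06894 K/W
  R_fibreglass batt = (1/7.13 − 1/7.88)/(4πk) = 0.01335/(4π·0.0320) = 0.03320 K/W
ΣR = 2.516×10^-6 + 0.01497 + 0.06894 + 0.03320 = 0.1171 K/W
Q = ΔT/ΣR = (-155 °C − 14 °C)/0.1171 = -1440 W
(Negative Q ⇒ heat flows inward; heat gain = 1440 W.)

Q = 1440 W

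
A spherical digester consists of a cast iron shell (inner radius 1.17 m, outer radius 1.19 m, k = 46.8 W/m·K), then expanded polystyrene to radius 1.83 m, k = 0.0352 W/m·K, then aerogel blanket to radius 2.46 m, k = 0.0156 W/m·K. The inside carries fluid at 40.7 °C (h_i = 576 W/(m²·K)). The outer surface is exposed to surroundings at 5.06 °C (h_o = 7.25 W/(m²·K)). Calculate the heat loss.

Series thermal resistances, inner to outer:
  R_conv,in = 1/(4πr²h) = 1/(4π·1.17²·576) = 1.009×10^-4 K/W
  R_cast iron = (1/1.17 − 1/1.19)/(4πk) = 0.01436/(4π·46.8) = 2.443×10^-5 K/W
  R_expanded polystyrene = (1/1.19 − 1/1.83)/(4πk) = 0.2939/(4π·0.0352) = 0.6644 K/W
  R_aerogel blanket = (1/1.83 − 1/2.46)/(4πk) = 0.1399/(4π·0.0156) = 0.7139 K/W
  R_conv,out = 1/(4πr²h) = 1/(4π·2.46²·7.25) = 0.001814 K/W
ΣR = 1.009×10^-4 + 2.443×10^-5 + 0.6644 + 0.7139 + 0.001814 = 1.380 K/W
Q = ΔT/ΣR = (40.7 °C − 5.06 °C)/1.380 = 25.8 W

Q = 25.8 W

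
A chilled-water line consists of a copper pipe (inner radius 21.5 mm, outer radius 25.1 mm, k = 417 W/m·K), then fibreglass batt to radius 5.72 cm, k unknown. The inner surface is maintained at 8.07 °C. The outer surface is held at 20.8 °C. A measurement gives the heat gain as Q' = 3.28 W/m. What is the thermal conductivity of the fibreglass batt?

ΣR = ΔT/Q' = |8.07 − 20.8|/3.28 = 3.881 m·K/W
Known resistances:
  R'_copper = ln(0.0251/0.0215)/(2πk) = 0.1548/(2π·417) = 5.909×10^-5 m·K/W
R_fibreglass batt = ΣR − ΣR_known = 3.881 − 5.909×10^-5 = 3.881 m·K/W
ln(r₂/r₁)/(2πk) = 3.881 ⇒ k = 0.8237/(2π·3.881) = 0.0338 W/m·K

k = 0.0338 W/m·K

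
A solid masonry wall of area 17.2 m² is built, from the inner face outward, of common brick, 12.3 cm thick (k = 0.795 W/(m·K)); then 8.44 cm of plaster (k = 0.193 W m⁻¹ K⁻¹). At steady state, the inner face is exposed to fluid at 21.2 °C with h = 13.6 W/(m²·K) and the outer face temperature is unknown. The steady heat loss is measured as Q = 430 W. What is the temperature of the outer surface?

Sum the resistances:
  R_conv,in = 1/(hA) = 1/(13.6·17.2) = 0.004275 K/W
  R_common brick = L/(kA) = 0.123/(0.795·17.2) = 0.008995 K/W
  R_plaster = L/(kA) = 0.0844/(0.193·17.2) = 0.02542 K/W
ΣR = 0.03869 K/W
ΔT = Q·ΣR = 430 × 0.03869 = 16.64 K
Heat flows outward, so T_out = T_in − ΔT = 21.2 − 16.64 = 4.56 °C

T_out = 4.56 °C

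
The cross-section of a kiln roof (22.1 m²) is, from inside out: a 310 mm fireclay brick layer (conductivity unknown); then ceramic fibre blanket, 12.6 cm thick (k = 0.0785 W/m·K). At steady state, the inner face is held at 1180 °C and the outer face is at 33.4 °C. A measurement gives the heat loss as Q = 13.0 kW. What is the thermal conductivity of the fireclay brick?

k = 0.901 W/m·K

ΣR = ΔT/Q = |1180 − 33.4|/13000 = 0.08820 K/W
Known resistances:
  R_ceramic fibre blanket = L/(kA) = 0.126/(0.0785·22.1) = 0.07263 K/W
R_fireclay brick = ΣR − ΣR_known = 0.08820 − 0.07263 = 0.01557 K/W
L/(kA) = 0.01557 ⇒ k = 0.310/(0.01557·22.1) = 0.901 W/m·K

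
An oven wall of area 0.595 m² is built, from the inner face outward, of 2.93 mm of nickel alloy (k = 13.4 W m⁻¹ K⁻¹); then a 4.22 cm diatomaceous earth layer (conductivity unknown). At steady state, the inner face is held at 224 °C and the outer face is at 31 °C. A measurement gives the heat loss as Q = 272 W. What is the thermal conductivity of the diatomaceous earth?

k = 0.100 W/m·K

ΣR = ΔT/Q = |224 − 31|/272 = 0.7096 K/W
Known resistances:
  R_nickel alloy = L/(kA) = 0.00293/(13.4·0.595) = 3.675×10^-4 K/W
R_diatomaceous earth = ΣR − ΣR_known = 0.7096 − 3.675×10^-4 = 0.7092 K/W
L/(kA) = 0.7092 ⇒ k = 0.0422/(0.7092·0.595) = 0.100 W/m·K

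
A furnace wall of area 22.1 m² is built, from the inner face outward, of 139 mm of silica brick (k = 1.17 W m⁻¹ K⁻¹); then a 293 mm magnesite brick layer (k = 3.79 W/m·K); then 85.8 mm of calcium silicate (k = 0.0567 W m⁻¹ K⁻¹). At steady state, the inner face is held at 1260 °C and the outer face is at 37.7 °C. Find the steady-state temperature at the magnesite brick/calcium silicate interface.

Resistance network (inner→outer):
  R_silica brick = L/(kA) = 0.139/(1.17·22.1) = 0.005376 K/W
  R_magnesite brick = L/(kA) = 0.293/(3.79·22.1) = 0.003498 K/W
  R_calcium silicate = L/(kA) = 0.0858/(0.0567·22.1) = 0.06847 K/W
ΣR = 0.005376 + 0.003498 + 0.06847 = 0.07734 K/W
Q = ΔT/ΣR = (1260 °C − 37.7 °C)/0.07734 = 15800 W
From the inner boundary to the magnesite brick/calcium silicate interface, ΣR_partial = 0.008874 K/W.
T_interface = T_in − Q·ΣR_partial = 1260 °C − (15800)(0.008874) = 1120 °C

T = 1120 °C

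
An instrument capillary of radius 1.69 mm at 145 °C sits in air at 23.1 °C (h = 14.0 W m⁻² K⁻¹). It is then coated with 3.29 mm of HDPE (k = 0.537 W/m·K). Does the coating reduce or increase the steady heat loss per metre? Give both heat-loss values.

increases: 18.1 → 46.8 W/m

Critical radius for a cylinder: r_cr = k/h = 0.0384 m = 3.84 cm.
Outer radius after coating: r₂ = 0.00169 + 0.00329 = 0.00498 m.
Since r₁ < r_cr and r₂ ≤ r_cr, the coating moves toward the maximum at r_cr — heat loss rises.
Bare: R = 1/(2πr₁h) = 6.727 m·K/W; Q = 121.9/6.727 = 18.1 W/m.
Coated: R = R_cond + R_conv = 2.603 m·K/W; Q = 121.9/2.603 = 46.8 W/m.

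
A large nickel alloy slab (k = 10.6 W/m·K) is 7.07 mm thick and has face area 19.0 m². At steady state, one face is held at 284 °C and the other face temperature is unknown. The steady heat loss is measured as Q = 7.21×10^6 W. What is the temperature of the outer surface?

Sum the resistances:
  R_nickel alloy = L/(kA) = 0.00707/(10.6·19.0) = 3.510×10^-5 K/W
ΣR = 3.510×10^-5 K/W
ΔT = Q·ΣR = 7.21×10^6 × 3.510×10^-5 = 253.1 K
Heat flows outward, so T_out = T_in − ΔT = 284 − 253.1 = 30.9 °C

T_out = 30.9 °C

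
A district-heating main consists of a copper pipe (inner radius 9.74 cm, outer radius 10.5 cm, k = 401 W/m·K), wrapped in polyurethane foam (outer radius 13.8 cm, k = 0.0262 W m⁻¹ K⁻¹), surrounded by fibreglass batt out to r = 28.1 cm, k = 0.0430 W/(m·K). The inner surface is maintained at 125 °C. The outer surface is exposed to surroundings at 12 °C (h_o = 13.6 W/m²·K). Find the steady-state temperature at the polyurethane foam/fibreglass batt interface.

Treat each layer as a resistance in series:
  R'_copper = ln(0.105/0.0974)/(2πk) = 0.07513/(2π·401) = 2.982×10^-5 m·K/W
  R'_polyurethane foam = ln(0.138/0.105)/(2πk) = 0.2733/(2π·0.0262) = 1.660 m·K/W
  R'_fibreglass batt = ln(0.281/0.138)/(2πk) = 0.7111/(2π·0.0430) = 2.632 m·K/W
  R'_conv,out = 1/(2πr h) = 1/(2π·0.281·13.6) = 0.04165 m·K/W
ΣR = 2.982×10^-5 + 1.660 + 2.632 + 0.04165 = 4.334 m·K/W
Q' = ΔT/ΣR = (125 °C − 12 °C)/4.334 = 26.07 W/m
From the inner boundary to the polyurethane foam/fibreglass batt interface, ΣR_partial = 1.660 m·K/W.
T_interface = T_in − Q'·ΣR_partial = 125 °C − (26.07)(1.660) = 81.7 °C

T = 81.7 °C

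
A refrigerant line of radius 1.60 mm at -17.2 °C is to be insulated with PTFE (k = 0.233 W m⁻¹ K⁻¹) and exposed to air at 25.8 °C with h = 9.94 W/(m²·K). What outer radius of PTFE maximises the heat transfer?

r_cr = 2.34 cm

For a cylinder, r_cr = k_ins/h = 0.233/9.94 = 0.0234 m = 2.34 cm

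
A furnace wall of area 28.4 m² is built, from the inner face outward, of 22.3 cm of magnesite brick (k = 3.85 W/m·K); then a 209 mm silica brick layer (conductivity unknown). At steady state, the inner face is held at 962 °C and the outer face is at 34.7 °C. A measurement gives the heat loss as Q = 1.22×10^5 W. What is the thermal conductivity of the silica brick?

k = 1.32 W/m·K

ΣR = ΔT/Q = |962 − 34.7|/1.22×10^5 = 0.007601 K/W
Known resistances:
  R_magnesite brick = L/(kA) = 0.223/(3.85·28.4) = 0.002040 K/W
R_silica brick = ΣR − ΣR_known = 0.007601 − 0.002040 = 0.005561 K/W
L/(kA) = 0.005561 ⇒ k = 0.209/(0.005561·28.4) = 1.32 W/m·K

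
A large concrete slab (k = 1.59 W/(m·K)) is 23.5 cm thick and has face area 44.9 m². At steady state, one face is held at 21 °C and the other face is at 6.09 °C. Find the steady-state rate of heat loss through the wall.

Q = 4.53 kW

Q = kA·ΔT/L = 1.59 × 44.9 × |21 °C − 6.09 °C| / 0.235 = 4530 W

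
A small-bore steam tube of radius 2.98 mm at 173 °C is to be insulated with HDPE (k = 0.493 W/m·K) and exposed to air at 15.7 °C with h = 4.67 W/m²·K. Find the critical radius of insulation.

r_cr = 10.6 cm

For a cylinder, r_cr = k_ins/h = 0.493/4.67 = 0.106 m = 10.6 cm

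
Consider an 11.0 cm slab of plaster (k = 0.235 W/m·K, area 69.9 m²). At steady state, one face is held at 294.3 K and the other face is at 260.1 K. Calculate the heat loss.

Q = kA·ΔT/L = 0.235 × 69.9 × |294.3 K − 260.1 K| / 0.110 = 5110 W

Q = 5.11 kW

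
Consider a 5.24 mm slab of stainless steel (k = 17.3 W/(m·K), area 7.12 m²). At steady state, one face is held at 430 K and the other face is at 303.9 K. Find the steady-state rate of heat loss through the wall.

Q = kA·ΔT/L = 17.3 × 7.12 × |430 K − 303.9 K| / 0.00524 = 2.96×10^6 W

Q = 2960 kW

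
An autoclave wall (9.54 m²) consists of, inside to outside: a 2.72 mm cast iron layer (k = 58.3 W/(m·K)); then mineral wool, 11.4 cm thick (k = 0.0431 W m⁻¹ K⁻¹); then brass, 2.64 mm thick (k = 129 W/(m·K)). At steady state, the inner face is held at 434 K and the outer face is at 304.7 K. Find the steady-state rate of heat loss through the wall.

Resistance network (inner→outer):
  R_cast iron = L/(kA) = 0.00272/(58.3·9.54) = 4.890×10^-6 K/W
  R_mineral wool = L/(kA) = 0.114/(0.0431·9.54) = 0.2773 K/W
  R_brass = L/(kA) = 0.00264/(129·9.54) = 2.145×10^-6 K/W
ΣR = 4.890×10^-6 + 0.2773 + 2.145×10^-6 = 0.2773 K/W
Q = ΔT/ΣR = (434 K − 304.7 K)/0.2773 = 466 W

Q = 466 W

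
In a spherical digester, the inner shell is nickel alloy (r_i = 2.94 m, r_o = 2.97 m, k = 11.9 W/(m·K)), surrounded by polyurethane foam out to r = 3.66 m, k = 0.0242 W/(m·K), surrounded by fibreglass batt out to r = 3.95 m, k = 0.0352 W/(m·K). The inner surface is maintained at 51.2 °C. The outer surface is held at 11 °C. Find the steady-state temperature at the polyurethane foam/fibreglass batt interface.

T = 18.2 °C

Treat each layer as a resistance in series:
  R_nickel alloy = (1/2.94 − 1/2.97)/(4πk) = 0.003436/(4π·11.9) = 2.298×10^-5 K/W
  R_polyurethane foam = (1/2.97 − 1/3.66)/(4πk) = 0.06348/(4π·0.0242) = 0.2087 K/W
  R_fibreglass batt = (1/3.66 − 1/3.95)/(4πk) = 0.02006/(4π·0.0352) = 0.04535 K/W
ΣR = 2.298×10^-5 + 0.2087 + 0.04535 = 0.2541 K/W
Q = ΔT/ΣR = (51.2 °C − 11 °C)/0.2541 = 158.2 W
From the inner boundary to the polyurethane foam/fibreglass batt interface, ΣR_partial = 0.2087 K/W.
T_interface = T_in − Q·ΣR_partial = 51.2 °C − (158.2)(0.2087) = 18.2 °C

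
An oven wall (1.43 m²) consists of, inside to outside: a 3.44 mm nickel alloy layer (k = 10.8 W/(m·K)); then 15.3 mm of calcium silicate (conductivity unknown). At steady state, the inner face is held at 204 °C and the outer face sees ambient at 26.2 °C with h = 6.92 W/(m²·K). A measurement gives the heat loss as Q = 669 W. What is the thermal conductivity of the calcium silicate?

ΣR = ΔT/Q = |204 − 26.2|/669 = 0.2658 K/W
Known resistances:
  R_nickel alloy = L/(kA) = 0.00344/(10.8·1.43) = 2.227×10^-4 K/W
  R_conv,out = 1/(hA) = 1/(6.92·1.43) = 0.1011 K/W
R_calcium silicate = ΣR − ΣR_known = 0.2658 − 0.1013 = 0.1645 K/W
L/(kA) = 0.1645 ⇒ k = 0.0153/(0.1645·1.43) = 0.0650 W/m·K

k = 0.0650 W/m·K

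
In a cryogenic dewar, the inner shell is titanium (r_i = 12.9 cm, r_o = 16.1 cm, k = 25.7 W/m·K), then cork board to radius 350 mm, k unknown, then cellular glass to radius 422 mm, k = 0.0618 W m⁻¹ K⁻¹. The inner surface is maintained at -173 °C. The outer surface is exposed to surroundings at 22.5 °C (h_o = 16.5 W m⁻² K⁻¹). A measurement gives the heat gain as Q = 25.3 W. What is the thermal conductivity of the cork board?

k = 0.0378 W/m·K

ΣR = ΔT/Q = |-173 − 22.5|/25.3 = 7.727 K/W
Known resistances:
  R_titanium = (1/0.129 − 1/0.161)/(4πk) = 1.541/(4π·25.7) = 0.004771 K/W
  R_cellular glass = (1/0.350 − 1/0.422)/(4πk) = 0.4875/(4π·0.0618) = 0.6277 K/W
  R_conv,out = 1/(4πr²h) = 1/(4π·0.422²·16.5) = 0.02708 K/W
R_cork board = ΣR − ΣR_known = 7.727 − 0.6596 = 7.067 K/W
(1/r₁−1/r₂)/(4πk) = 7.067 ⇒ k = 3.354/(4π·7.067) = 0.0378 W/m·K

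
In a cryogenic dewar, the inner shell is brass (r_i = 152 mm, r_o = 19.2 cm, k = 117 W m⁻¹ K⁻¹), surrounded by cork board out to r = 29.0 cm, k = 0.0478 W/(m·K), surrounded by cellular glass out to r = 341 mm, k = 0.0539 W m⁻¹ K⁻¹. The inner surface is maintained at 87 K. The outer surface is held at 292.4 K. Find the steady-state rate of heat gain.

Q = 55.6 W

Resistance network (inner→outer):
  R_brass = (1/0.152 − 1/0.192)/(4πk) = 1.371/(4π·117) = 9.322×10^-4 K/W
  R_cork board = (1/0.192 − 1/0.290)/(4πk) = 1.760/(4π·0.0478) = 2.930 K/W
  R_cellular glass = (1/0.290 − 1/0.341)/(4πk) = 0.5157/(4π·0.0539) = 0.7614 K/W
ΣR = 9.322×10^-4 + 2.930 + 0.7614 = 3.692 K/W
Q = ΔT/ΣR = (87 K − 292.4 K)/3.692 = -55.6 W
(Negative Q ⇒ heat flows inward; heat gain = 55.6 W.)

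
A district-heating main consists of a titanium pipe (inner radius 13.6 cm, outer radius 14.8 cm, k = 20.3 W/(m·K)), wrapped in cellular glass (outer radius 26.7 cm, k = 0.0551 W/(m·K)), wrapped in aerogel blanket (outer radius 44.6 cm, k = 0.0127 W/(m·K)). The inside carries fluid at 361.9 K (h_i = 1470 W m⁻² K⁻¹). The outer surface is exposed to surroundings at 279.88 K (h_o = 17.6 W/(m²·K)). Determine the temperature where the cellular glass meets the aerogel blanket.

Treat each layer as a resistance in series:
  R'_conv,in = 1/(2πr h) = 1/(2π·0.136·1470) = 7.961×10^-4 m·K/W
  R'_titanium = ln(0.148/0.136)/(2πk) = 0.08456/(2π·20.3) = 6.629×10^-4 m·K/W
  R'_cellular glass = ln(0.267/0.148)/(2πk) = 0.5900/(2π·0.0551) = 1.704 m·K/W
  R'_aerogel blanket = ln(0.446/0.267)/(2πk) = 0.5131/(2π·0.0127) = 6.430 m·K/W
  R'_conv,out = 1/(2πr h) = 1/(2π·0.446·17.6) = 0.02028 m·K/W
ΣR = 7.961×10^-4 + 6.629×10^-4 + 1.704 + 6.430 + 0.02028 = 8.156 m·K/W
Q' = ΔT/ΣR = (361.9 K − 279.88 K)/8.156 = 10.06 W/m
From the inner boundary to the cellular glass/aerogel blanket interface, ΣR_partial = 1.705 m·K/W.
T_interface = T_in − Q'·ΣR_partial = 361.9 K − (10.06)(1.705) = 344.7 K

T = 344.7 K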